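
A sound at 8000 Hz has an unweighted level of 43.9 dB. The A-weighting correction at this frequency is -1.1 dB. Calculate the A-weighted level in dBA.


Given values:
  SPL = 43.9 dB
  A-weighting at 8000 Hz = -1.1 dB
Formula: L_A = SPL + A_weight
L_A = 43.9 + (-1.1)
L_A = 42.8

42.8 dBA


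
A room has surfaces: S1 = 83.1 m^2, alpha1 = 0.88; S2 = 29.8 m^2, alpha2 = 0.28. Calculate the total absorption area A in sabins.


Given surfaces:
  Surface 1: 83.1 * 0.88 = 73.128
  Surface 2: 29.8 * 0.28 = 8.344
Formula: A = sum(Si * alpha_i)
A = 73.128 + 8.344
A = 81.47

81.47 sabins


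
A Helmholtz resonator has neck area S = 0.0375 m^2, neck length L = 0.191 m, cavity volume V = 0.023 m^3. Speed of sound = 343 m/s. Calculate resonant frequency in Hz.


Given values:
  S = 0.0375 m^2, L = 0.191 m, V = 0.023 m^3, c = 343 m/s
Formula: f = (c / (2*pi)) * sqrt(S / (V * L))
Compute V * L = 0.023 * 0.191 = 0.004393
Compute S / (V * L) = 0.0375 / 0.004393 = 8.5363
Compute sqrt(8.5363) = 2.921695
Compute c / (2*pi) = 343 / 6.283185 = 54.590148
f = 54.590148 * 2.921695 = 159.5

159.5 Hz


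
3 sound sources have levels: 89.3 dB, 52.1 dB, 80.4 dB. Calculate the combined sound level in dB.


Formula: L_total = 10 * log10( sum(10^(Li/10)) )
  Source 1: 10^(89.3/10) = 851138038.2024
  Source 2: 10^(52.1/10) = 162181.0097
  Source 3: 10^(80.4/10) = 109647819.6143
Sum of linear values = 960948038.8264
L_total = 10 * log10(960948038.8264) = 89.83

89.83 dB


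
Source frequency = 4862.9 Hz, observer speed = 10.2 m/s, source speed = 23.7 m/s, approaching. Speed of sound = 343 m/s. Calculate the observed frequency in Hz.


Given values:
  f_s = 4862.9 Hz, v_o = 10.2 m/s, v_s = 23.7 m/s
  Direction: approaching
Formula: f_o = f_s * (c + v_o) / (c - v_s)
Numerator: c + v_o = 343 + 10.2 = 353.2
Denominator: c - v_s = 343 - 23.7 = 319.3
f_o = 4862.9 * 353.2 / 319.3 = 5379.19

5379.19 Hz


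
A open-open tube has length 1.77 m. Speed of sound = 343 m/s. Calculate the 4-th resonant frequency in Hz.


Given values:
  Tube type: open-open, L = 1.77 m, c = 343 m/s, n = 4
Formula: f_n = n * c / (2 * L)
Compute 2 * L = 2 * 1.77 = 3.54
f = 4 * 343 / 3.54
f = 387.57

387.57 Hz


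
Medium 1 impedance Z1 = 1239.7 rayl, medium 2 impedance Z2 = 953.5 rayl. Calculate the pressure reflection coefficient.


Given values:
  Z1 = 1239.7 rayl, Z2 = 953.5 rayl
Formula: R = (Z2 - Z1) / (Z2 + Z1)
Numerator: Z2 - Z1 = 953.5 - 1239.7 = -286.2
Denominator: Z2 + Z1 = 953.5 + 1239.7 = 2193.2
R = -286.2 / 2193.2 = -0.1305

-0.1305


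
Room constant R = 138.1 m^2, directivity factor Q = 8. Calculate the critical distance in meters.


Given values:
  R = 138.1 m^2, Q = 8
Formula: d_c = 0.141 * sqrt(Q * R)
Compute Q * R = 8 * 138.1 = 1104.8
Compute sqrt(1104.8) = 33.2385
d_c = 0.141 * 33.2385 = 4.687

4.687 m


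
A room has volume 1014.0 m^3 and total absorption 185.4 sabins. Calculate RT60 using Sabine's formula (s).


Given values:
  V = 1014.0 m^3
  A = 185.4 sabins
Formula: RT60 = 0.161 * V / A
Numerator: 0.161 * 1014.0 = 163.254
RT60 = 163.254 / 185.4 = 0.881

0.881 s


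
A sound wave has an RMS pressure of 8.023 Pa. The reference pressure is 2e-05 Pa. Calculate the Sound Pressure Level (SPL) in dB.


Given values:
  p = 8.023 Pa
  p_ref = 2e-05 Pa
Formula: SPL = 20 * log10(p / p_ref)
Compute ratio: p / p_ref = 8.023 / 2e-05 = 401150
Compute log10: log10(401150) = 5.603307
Multiply: SPL = 20 * 5.603307 = 112.07

112.07 dB


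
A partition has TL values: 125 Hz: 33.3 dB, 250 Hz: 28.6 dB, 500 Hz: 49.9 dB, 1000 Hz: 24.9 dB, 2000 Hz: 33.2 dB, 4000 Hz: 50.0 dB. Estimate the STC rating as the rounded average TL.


Given TL values at each frequency:
  125 Hz: 33.3 dB
  250 Hz: 28.6 dB
  500 Hz: 49.9 dB
  1000 Hz: 24.9 dB
  2000 Hz: 33.2 dB
  4000 Hz: 50.0 dB
Formula: STC ~ round(average of TL values)
Sum = 33.3 + 28.6 + 49.9 + 24.9 + 33.2 + 50.0 = 219.9
Average = 219.9 / 6 = 36.65
Rounded: 37

37


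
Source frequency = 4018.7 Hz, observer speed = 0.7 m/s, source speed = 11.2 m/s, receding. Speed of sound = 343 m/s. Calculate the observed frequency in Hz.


Given values:
  f_s = 4018.7 Hz, v_o = 0.7 m/s, v_s = 11.2 m/s
  Direction: receding
Formula: f_o = f_s * (c - v_o) / (c + v_s)
Numerator: c - v_o = 343 - 0.7 = 342.3
Denominator: c + v_s = 343 + 11.2 = 354.2
f_o = 4018.7 * 342.3 / 354.2 = 3883.68

3883.68 Hz


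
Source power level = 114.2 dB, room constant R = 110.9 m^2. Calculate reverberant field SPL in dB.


Given values:
  Lw = 114.2 dB, R = 110.9 m^2
Formula: SPL = Lw + 10 * log10(4 / R)
Compute 4 / R = 4 / 110.9 = 0.036069
Compute 10 * log10(0.036069) = -14.4287
SPL = 114.2 + (-14.4287) = 99.77

99.77 dB


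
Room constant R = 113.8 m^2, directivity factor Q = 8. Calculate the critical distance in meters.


Given values:
  R = 113.8 m^2, Q = 8
Formula: d_c = 0.141 * sqrt(Q * R)
Compute Q * R = 8 * 113.8 = 910.4
Compute sqrt(910.4) = 30.1728
d_c = 0.141 * 30.1728 = 4.254

4.254 m


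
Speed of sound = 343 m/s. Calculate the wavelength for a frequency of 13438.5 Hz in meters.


Given values:
  c = 343 m/s, f = 13438.5 Hz
Formula: lambda = c / f
lambda = 343 / 13438.5
lambda = 0.0255

0.0255 m


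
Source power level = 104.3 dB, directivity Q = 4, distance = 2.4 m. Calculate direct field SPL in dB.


Given values:
  Lw = 104.3 dB, Q = 4, r = 2.4 m
Formula: SPL = Lw + 10 * log10(Q / (4 * pi * r^2))
Compute 4 * pi * r^2 = 4 * pi * 2.4^2 = 72.3823
Compute Q / denom = 4 / 72.3823 = 0.05526213
Compute 10 * log10(0.05526213) = -12.5757
SPL = 104.3 + (-12.5757) = 91.72

91.72 dB


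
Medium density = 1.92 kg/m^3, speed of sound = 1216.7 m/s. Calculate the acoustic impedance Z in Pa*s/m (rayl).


Given values:
  rho = 1.92 kg/m^3
  c = 1216.7 m/s
Formula: Z = rho * c
Z = 1.92 * 1216.7
Z = 2336.06

2336.06 rayl


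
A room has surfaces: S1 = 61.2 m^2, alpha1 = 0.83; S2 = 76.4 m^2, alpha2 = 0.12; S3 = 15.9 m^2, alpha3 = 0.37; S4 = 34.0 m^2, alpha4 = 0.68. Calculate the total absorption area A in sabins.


Given surfaces:
  Surface 1: 61.2 * 0.83 = 50.796
  Surface 2: 76.4 * 0.12 = 9.168
  Surface 3: 15.9 * 0.37 = 5.883
  Surface 4: 34.0 * 0.68 = 23.12
Formula: A = sum(Si * alpha_i)
A = 50.796 + 9.168 + 5.883 + 23.12
A = 88.97

88.97 sabins


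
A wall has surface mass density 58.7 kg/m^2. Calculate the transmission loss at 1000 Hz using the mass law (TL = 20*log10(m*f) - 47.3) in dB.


Given values:
  m = 58.7 kg/m^2, f = 1000 Hz
Formula: TL = 20 * log10(m * f) - 47.3
Compute m * f = 58.7 * 1000 = 58700.0
Compute log10(58700.0) = 4.768638
Compute 20 * 4.768638 = 95.3728
TL = 95.3728 - 47.3 = 48.07

48.07 dB


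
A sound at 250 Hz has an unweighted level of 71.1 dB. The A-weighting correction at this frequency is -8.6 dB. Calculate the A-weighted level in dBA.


Given values:
  SPL = 71.1 dB
  A-weighting at 250 Hz = -8.6 dB
Formula: L_A = SPL + A_weight
L_A = 71.1 + (-8.6)
L_A = 62.5

62.5 dBA


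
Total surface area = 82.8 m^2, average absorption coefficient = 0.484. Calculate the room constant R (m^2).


Given values:
  S = 82.8 m^2, alpha = 0.484
Formula: R = S * alpha / (1 - alpha)
Numerator: 82.8 * 0.484 = 40.0752
Denominator: 1 - 0.484 = 0.516
R = 40.0752 / 0.516 = 77.67

77.67 m^2


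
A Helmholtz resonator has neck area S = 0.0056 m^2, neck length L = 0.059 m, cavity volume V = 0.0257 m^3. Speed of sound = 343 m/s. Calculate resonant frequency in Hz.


Given values:
  S = 0.0056 m^2, L = 0.059 m, V = 0.0257 m^3, c = 343 m/s
Formula: f = (c / (2*pi)) * sqrt(S / (V * L))
Compute V * L = 0.0257 * 0.059 = 0.0015163
Compute S / (V * L) = 0.0056 / 0.0015163 = 3.6932
Compute sqrt(3.6932) = 1.92177
Compute c / (2*pi) = 343 / 6.283185 = 54.590148
f = 54.590148 * 1.92177 = 104.91

104.91 Hz


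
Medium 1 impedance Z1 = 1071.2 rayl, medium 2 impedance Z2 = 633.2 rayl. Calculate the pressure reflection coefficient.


Given values:
  Z1 = 1071.2 rayl, Z2 = 633.2 rayl
Formula: R = (Z2 - Z1) / (Z2 + Z1)
Numerator: Z2 - Z1 = 633.2 - 1071.2 = -438.0
Denominator: Z2 + Z1 = 633.2 + 1071.2 = 1704.4
R = -438.0 / 1704.4 = -0.257

-0.257


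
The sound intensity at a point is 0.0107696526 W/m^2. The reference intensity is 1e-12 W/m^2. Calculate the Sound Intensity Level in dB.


Given values:
  I = 0.0107696526 W/m^2
  I_ref = 1e-12 W/m^2
Formula: SIL = 10 * log10(I / I_ref)
Compute ratio: I / I_ref = 10769652600
Compute log10: log10(10769652600) = 10.032202
Multiply: SIL = 10 * 10.032202 = 100.32

100.32 dB


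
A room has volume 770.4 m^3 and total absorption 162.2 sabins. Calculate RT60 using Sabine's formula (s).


Given values:
  V = 770.4 m^3
  A = 162.2 sabins
Formula: RT60 = 0.161 * V / A
Numerator: 0.161 * 770.4 = 124.0344
RT60 = 124.0344 / 162.2 = 0.765

0.765 s


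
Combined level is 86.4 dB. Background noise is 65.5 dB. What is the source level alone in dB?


Given values:
  L_total = 86.4 dB, L_bg = 65.5 dB
Formula: L_source = 10 * log10(10^(L_total/10) - 10^(L_bg/10))
Convert to linear:
  10^(86.4/10) = 436515832.2402
  10^(65.5/10) = 3548133.8923
Difference: 436515832.2402 - 3548133.8923 = 432967698.3479
L_source = 10 * log10(432967698.3479) = 86.36

86.36 dB


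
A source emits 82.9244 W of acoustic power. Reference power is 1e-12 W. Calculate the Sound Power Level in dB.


Given values:
  W = 82.9244 W
  W_ref = 1e-12 W
Formula: SWL = 10 * log10(W / W_ref)
Compute ratio: W / W_ref = 82924400000000
Compute log10: log10(82924400000000) = 13.918682
Multiply: SWL = 10 * 13.918682 = 139.19

139.19 dB


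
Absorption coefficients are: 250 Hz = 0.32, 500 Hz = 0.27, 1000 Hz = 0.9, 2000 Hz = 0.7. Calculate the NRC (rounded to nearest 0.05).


Given values:
  a_250 = 0.32, a_500 = 0.27
  a_1000 = 0.9, a_2000 = 0.7
Formula: NRC = (a250 + a500 + a1000 + a2000) / 4
Sum = 0.32 + 0.27 + 0.9 + 0.7 = 2.19
NRC = 2.19 / 4 = 0.5475
Rounded to nearest 0.05: 0.55

0.55


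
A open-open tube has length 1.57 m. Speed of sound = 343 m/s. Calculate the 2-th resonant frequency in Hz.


Given values:
  Tube type: open-open, L = 1.57 m, c = 343 m/s, n = 2
Formula: f_n = n * c / (2 * L)
Compute 2 * L = 2 * 1.57 = 3.14
f = 2 * 343 / 3.14
f = 218.47

218.47 Hz


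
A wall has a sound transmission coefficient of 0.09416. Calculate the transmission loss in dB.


Given values:
  tau = 0.09416
Formula: TL = 10 * log10(1 / tau)
Compute 1 / tau = 1 / 0.09416 = 10.6202
Compute log10(10.6202) = 1.026133
TL = 10 * 1.026133 = 10.26

10.26 dB


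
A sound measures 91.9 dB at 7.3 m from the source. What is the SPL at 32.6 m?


Given values:
  SPL1 = 91.9 dB, r1 = 7.3 m, r2 = 32.6 m
Formula: SPL2 = SPL1 - 20 * log10(r2 / r1)
Compute ratio: r2 / r1 = 32.6 / 7.3 = 4.4658
Compute log10: log10(4.4658) = 0.649899
Compute drop: 20 * 0.649899 = 12.998
SPL2 = 91.9 - 12.998 = 78.9

78.9 dB


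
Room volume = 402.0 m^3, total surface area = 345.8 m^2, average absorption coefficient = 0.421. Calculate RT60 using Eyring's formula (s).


Given values:
  V = 402.0 m^3, S = 345.8 m^2, alpha = 0.421
Formula: RT60 = 0.161 * V / (-S * ln(1 - alpha))
Compute ln(1 - 0.421) = ln(0.579) = -0.546453
Denominator: -345.8 * -0.546453 = 188.9634
Numerator: 0.161 * 402.0 = 64.722
RT60 = 64.722 / 188.9634 = 0.343

0.343 s


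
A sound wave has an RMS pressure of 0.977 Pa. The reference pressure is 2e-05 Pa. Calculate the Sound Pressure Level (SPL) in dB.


Given values:
  p = 0.977 Pa
  p_ref = 2e-05 Pa
Formula: SPL = 20 * log10(p / p_ref)
Compute ratio: p / p_ref = 0.977 / 2e-05 = 48850
Compute log10: log10(48850) = 4.688865
Multiply: SPL = 20 * 4.688865 = 93.78

93.78 dB


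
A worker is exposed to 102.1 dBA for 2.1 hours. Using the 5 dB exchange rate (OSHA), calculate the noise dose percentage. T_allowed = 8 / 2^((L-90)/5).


Given values:
  L = 102.1 dBA, T = 2.1 hours
Formula: T_allowed = 8 / 2^((L - 90) / 5)
Compute exponent: (102.1 - 90) / 5 = 2.42
Compute 2^(2.42) = 5.35171
T_allowed = 8 / 5.35171 = 1.494849 hours
Dose = (T / T_allowed) * 100
Dose = (2.1 / 1.494849) * 100 = 140.48

140.48 %


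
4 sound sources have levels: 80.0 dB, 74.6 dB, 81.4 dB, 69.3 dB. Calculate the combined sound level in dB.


Formula: L_total = 10 * log10( sum(10^(Li/10)) )
  Source 1: 10^(80.0/10) = 100000000.0
  Source 2: 10^(74.6/10) = 28840315.0313
  Source 3: 10^(81.4/10) = 138038426.4603
  Source 4: 10^(69.3/10) = 8511380.382
Sum of linear values = 275390121.8736
L_total = 10 * log10(275390121.8736) = 84.4

84.4 dB


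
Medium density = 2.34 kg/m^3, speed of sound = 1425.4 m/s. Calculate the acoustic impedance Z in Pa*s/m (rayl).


Given values:
  rho = 2.34 kg/m^3
  c = 1425.4 m/s
Formula: Z = rho * c
Z = 2.34 * 1425.4
Z = 3335.44

3335.44 rayl


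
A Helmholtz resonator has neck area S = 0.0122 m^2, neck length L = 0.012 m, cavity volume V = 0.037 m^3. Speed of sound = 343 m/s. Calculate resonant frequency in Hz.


Given values:
  S = 0.0122 m^2, L = 0.012 m, V = 0.037 m^3, c = 343 m/s
Formula: f = (c / (2*pi)) * sqrt(S / (V * L))
Compute V * L = 0.037 * 0.012 = 0.000444
Compute S / (V * L) = 0.0122 / 0.000444 = 27.4775
Compute sqrt(27.4775) = 5.241899
Compute c / (2*pi) = 343 / 6.283185 = 54.590148
f = 54.590148 * 5.241899 = 286.16

286.16 Hz


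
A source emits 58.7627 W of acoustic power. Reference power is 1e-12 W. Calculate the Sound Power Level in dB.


Given values:
  W = 58.7627 W
  W_ref = 1e-12 W
Formula: SWL = 10 * log10(W / W_ref)
Compute ratio: W / W_ref = 58762700000000
Compute log10: log10(58762700000000) = 13.769102
Multiply: SWL = 10 * 13.769102 = 137.69

137.69 dB


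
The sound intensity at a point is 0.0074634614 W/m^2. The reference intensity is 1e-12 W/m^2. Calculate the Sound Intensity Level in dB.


Given values:
  I = 0.0074634614 W/m^2
  I_ref = 1e-12 W/m^2
Formula: SIL = 10 * log10(I / I_ref)
Compute ratio: I / I_ref = 7463461400
Compute log10: log10(7463461400) = 9.87294
Multiply: SIL = 10 * 9.87294 = 98.73

98.73 dB


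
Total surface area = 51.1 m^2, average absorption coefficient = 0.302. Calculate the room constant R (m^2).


Given values:
  S = 51.1 m^2, alpha = 0.302
Formula: R = S * alpha / (1 - alpha)
Numerator: 51.1 * 0.302 = 15.4322
Denominator: 1 - 0.302 = 0.698
R = 15.4322 / 0.698 = 22.11

22.11 m^2


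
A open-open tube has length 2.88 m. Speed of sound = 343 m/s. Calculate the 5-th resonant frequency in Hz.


Given values:
  Tube type: open-open, L = 2.88 m, c = 343 m/s, n = 5
Formula: f_n = n * c / (2 * L)
Compute 2 * L = 2 * 2.88 = 5.76
f = 5 * 343 / 5.76
f = 297.74

297.74 Hz


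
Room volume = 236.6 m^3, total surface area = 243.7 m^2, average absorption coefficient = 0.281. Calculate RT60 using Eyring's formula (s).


Given values:
  V = 236.6 m^3, S = 243.7 m^2, alpha = 0.281
Formula: RT60 = 0.161 * V / (-S * ln(1 - alpha))
Compute ln(1 - 0.281) = ln(0.719) = -0.329894
Denominator: -243.7 * -0.329894 = 80.3952
Numerator: 0.161 * 236.6 = 38.0926
RT60 = 38.0926 / 80.3952 = 0.474

0.474 s


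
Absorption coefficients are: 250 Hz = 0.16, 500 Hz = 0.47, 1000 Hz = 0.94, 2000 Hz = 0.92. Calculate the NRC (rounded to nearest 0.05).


Given values:
  a_250 = 0.16, a_500 = 0.47
  a_1000 = 0.94, a_2000 = 0.92
Formula: NRC = (a250 + a500 + a1000 + a2000) / 4
Sum = 0.16 + 0.47 + 0.94 + 0.92 = 2.49
NRC = 2.49 / 4 = 0.6225
Rounded to nearest 0.05: 0.6

0.6


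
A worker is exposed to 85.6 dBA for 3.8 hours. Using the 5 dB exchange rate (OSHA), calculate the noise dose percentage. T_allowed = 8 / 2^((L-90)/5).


Given values:
  L = 85.6 dBA, T = 3.8 hours
Formula: T_allowed = 8 / 2^((L - 90) / 5)
Compute exponent: (85.6 - 90) / 5 = -0.88
Compute 2^(-0.88) = 0.543367
T_allowed = 8 / 0.543367 = 14.723014 hours
Dose = (T / T_allowed) * 100
Dose = (3.8 / 14.723014) * 100 = 25.81

25.81 %


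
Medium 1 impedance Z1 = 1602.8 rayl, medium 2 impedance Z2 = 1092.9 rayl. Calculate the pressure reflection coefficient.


Given values:
  Z1 = 1602.8 rayl, Z2 = 1092.9 rayl
Formula: R = (Z2 - Z1) / (Z2 + Z1)
Numerator: Z2 - Z1 = 1092.9 - 1602.8 = -509.9
Denominator: Z2 + Z1 = 1092.9 + 1602.8 = 2695.7
R = -509.9 / 2695.7 = -0.1892

-0.1892


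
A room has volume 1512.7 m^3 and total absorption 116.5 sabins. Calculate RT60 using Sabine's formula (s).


Given values:
  V = 1512.7 m^3
  A = 116.5 sabins
Formula: RT60 = 0.161 * V / A
Numerator: 0.161 * 1512.7 = 243.5447
RT60 = 243.5447 / 116.5 = 2.091

2.091 s


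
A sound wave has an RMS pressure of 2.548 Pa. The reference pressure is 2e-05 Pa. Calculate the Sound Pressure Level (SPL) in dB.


Given values:
  p = 2.548 Pa
  p_ref = 2e-05 Pa
Formula: SPL = 20 * log10(p / p_ref)
Compute ratio: p / p_ref = 2.548 / 2e-05 = 127400
Compute log10: log10(127400) = 5.105169
Multiply: SPL = 20 * 5.105169 = 102.1

102.1 dB


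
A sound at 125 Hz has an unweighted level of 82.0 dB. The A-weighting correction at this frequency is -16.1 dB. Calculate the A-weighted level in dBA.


Given values:
  SPL = 82.0 dB
  A-weighting at 125 Hz = -16.1 dB
Formula: L_A = SPL + A_weight
L_A = 82.0 + (-16.1)
L_A = 65.9

65.9 dBA


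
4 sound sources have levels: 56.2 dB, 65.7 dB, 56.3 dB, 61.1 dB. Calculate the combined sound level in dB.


Formula: L_total = 10 * log10( sum(10^(Li/10)) )
  Source 1: 10^(56.2/10) = 416869.3835
  Source 2: 10^(65.7/10) = 3715352.291
  Source 3: 10^(56.3/10) = 426579.5188
  Source 4: 10^(61.1/10) = 1288249.5517
Sum of linear values = 5847050.745
L_total = 10 * log10(5847050.745) = 67.67

67.67 dB


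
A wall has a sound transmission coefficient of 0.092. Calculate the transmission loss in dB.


Given values:
  tau = 0.092
Formula: TL = 10 * log10(1 / tau)
Compute 1 / tau = 1 / 0.092 = 10.8696
Compute log10(10.8696) = 1.036214
TL = 10 * 1.036214 = 10.36

10.36 dB


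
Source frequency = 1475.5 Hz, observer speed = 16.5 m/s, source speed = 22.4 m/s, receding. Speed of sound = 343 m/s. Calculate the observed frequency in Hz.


Given values:
  f_s = 1475.5 Hz, v_o = 16.5 m/s, v_s = 22.4 m/s
  Direction: receding
Formula: f_o = f_s * (c - v_o) / (c + v_s)
Numerator: c - v_o = 343 - 16.5 = 326.5
Denominator: c + v_s = 343 + 22.4 = 365.4
f_o = 1475.5 * 326.5 / 365.4 = 1318.42

1318.42 Hz


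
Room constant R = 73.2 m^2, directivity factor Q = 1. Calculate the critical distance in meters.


Given values:
  R = 73.2 m^2, Q = 1
Formula: d_c = 0.141 * sqrt(Q * R)
Compute Q * R = 1 * 73.2 = 73.2
Compute sqrt(73.2) = 8.5557
d_c = 0.141 * 8.5557 = 1.206

1.206 m


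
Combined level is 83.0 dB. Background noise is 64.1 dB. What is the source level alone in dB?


Given values:
  L_total = 83.0 dB, L_bg = 64.1 dB
Formula: L_source = 10 * log10(10^(L_total/10) - 10^(L_bg/10))
Convert to linear:
  10^(83.0/10) = 199526231.4969
  10^(64.1/10) = 2570395.7828
Difference: 199526231.4969 - 2570395.7828 = 196955835.7141
L_source = 10 * log10(196955835.7141) = 82.94

82.94 dB


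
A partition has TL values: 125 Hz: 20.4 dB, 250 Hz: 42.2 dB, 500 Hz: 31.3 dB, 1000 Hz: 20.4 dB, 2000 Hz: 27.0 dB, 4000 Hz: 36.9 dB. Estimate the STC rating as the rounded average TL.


Given TL values at each frequency:
  125 Hz: 20.4 dB
  250 Hz: 42.2 dB
  500 Hz: 31.3 dB
  1000 Hz: 20.4 dB
  2000 Hz: 27.0 dB
  4000 Hz: 36.9 dB
Formula: STC ~ round(average of TL values)
Sum = 20.4 + 42.2 + 31.3 + 20.4 + 27.0 + 36.9 = 178.2
Average = 178.2 / 6 = 29.7
Rounded: 30

30


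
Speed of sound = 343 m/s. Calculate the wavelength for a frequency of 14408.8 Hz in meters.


Given values:
  c = 343 m/s, f = 14408.8 Hz
Formula: lambda = c / f
lambda = 343 / 14408.8
lambda = 0.0238

0.0238 m


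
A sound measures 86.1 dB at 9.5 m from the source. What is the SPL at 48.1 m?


Given values:
  SPL1 = 86.1 dB, r1 = 9.5 m, r2 = 48.1 m
Formula: SPL2 = SPL1 - 20 * log10(r2 / r1)
Compute ratio: r2 / r1 = 48.1 / 9.5 = 5.0632
Compute log10: log10(5.0632) = 0.704425
Compute drop: 20 * 0.704425 = 14.0885
SPL2 = 86.1 - 14.0885 = 72.01

72.01 dB


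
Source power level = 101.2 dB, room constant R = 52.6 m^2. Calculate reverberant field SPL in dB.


Given values:
  Lw = 101.2 dB, R = 52.6 m^2
Formula: SPL = Lw + 10 * log10(4 / R)
Compute 4 / R = 4 / 52.6 = 0.076046
Compute 10 * log10(0.076046) = -11.1892
SPL = 101.2 + (-11.1892) = 90.01

90.01 dB


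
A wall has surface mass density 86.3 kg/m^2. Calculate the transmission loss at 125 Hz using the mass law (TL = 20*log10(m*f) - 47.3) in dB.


Given values:
  m = 86.3 kg/m^2, f = 125 Hz
Formula: TL = 20 * log10(m * f) - 47.3
Compute m * f = 86.3 * 125 = 10787.5
Compute log10(10787.5) = 4.032921
Compute 20 * 4.032921 = 80.6584
TL = 80.6584 - 47.3 = 33.36

33.36 dB


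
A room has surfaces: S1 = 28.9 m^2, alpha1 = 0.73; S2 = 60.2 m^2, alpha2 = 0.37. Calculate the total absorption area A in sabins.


Given surfaces:
  Surface 1: 28.9 * 0.73 = 21.097
  Surface 2: 60.2 * 0.37 = 22.274
Formula: A = sum(Si * alpha_i)
A = 21.097 + 22.274
A = 43.37

43.37 sabins


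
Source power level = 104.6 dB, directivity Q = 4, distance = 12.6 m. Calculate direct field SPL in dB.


Given values:
  Lw = 104.6 dB, Q = 4, r = 12.6 m
Formula: SPL = Lw + 10 * log10(Q / (4 * pi * r^2))
Compute 4 * pi * r^2 = 4 * pi * 12.6^2 = 1995.037
Compute Q / denom = 4 / 1995.037 = 0.00200498
Compute 10 * log10(0.00200498) = -26.9789
SPL = 104.6 + (-26.9789) = 77.62

77.62 dB


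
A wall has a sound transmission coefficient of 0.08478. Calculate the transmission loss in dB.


Given values:
  tau = 0.08478
Formula: TL = 10 * log10(1 / tau)
Compute 1 / tau = 1 / 0.08478 = 11.7952
Compute log10(11.7952) = 1.071705
TL = 10 * 1.071705 = 10.72

10.72 dB


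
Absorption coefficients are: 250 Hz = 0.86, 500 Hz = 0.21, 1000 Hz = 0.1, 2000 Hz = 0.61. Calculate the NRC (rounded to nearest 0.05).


Given values:
  a_250 = 0.86, a_500 = 0.21
  a_1000 = 0.1, a_2000 = 0.61
Formula: NRC = (a250 + a500 + a1000 + a2000) / 4
Sum = 0.86 + 0.21 + 0.1 + 0.61 = 1.78
NRC = 1.78 / 4 = 0.445
Rounded to nearest 0.05: 0.45

0.45


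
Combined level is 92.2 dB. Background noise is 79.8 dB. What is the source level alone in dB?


Given values:
  L_total = 92.2 dB, L_bg = 79.8 dB
Formula: L_source = 10 * log10(10^(L_total/10) - 10^(L_bg/10))
Convert to linear:
  10^(92.2/10) = 1659586907.4376
  10^(79.8/10) = 95499258.6021
Difference: 1659586907.4376 - 95499258.6021 = 1564087648.8355
L_source = 10 * log10(1564087648.8355) = 91.94

91.94 dB


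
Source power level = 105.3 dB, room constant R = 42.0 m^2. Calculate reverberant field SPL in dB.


Given values:
  Lw = 105.3 dB, R = 42.0 m^2
Formula: SPL = Lw + 10 * log10(4 / R)
Compute 4 / R = 4 / 42.0 = 0.095238
Compute 10 * log10(0.095238) = -10.2119
SPL = 105.3 + (-10.2119) = 95.09

95.09 dB


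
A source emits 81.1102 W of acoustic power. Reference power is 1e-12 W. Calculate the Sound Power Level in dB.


Given values:
  W = 81.1102 W
  W_ref = 1e-12 W
Formula: SWL = 10 * log10(W / W_ref)
Compute ratio: W / W_ref = 81110200000000
Compute log10: log10(81110200000000) = 13.909075
Multiply: SWL = 10 * 13.909075 = 139.09

139.09 dB


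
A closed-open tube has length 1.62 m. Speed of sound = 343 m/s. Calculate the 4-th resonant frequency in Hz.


Given values:
  Tube type: closed-open, L = 1.62 m, c = 343 m/s, n = 4
Formula: f_n = (2n - 1) * c / (4 * L)
Compute 2n - 1 = 2*4 - 1 = 7
Compute 4 * L = 4 * 1.62 = 6.48
f = 7 * 343 / 6.48
f = 370.52

370.52 Hz


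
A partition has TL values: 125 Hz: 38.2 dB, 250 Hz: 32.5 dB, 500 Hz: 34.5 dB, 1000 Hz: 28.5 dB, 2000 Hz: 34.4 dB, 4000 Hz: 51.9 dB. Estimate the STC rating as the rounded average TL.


Given TL values at each frequency:
  125 Hz: 38.2 dB
  250 Hz: 32.5 dB
  500 Hz: 34.5 dB
  1000 Hz: 28.5 dB
  2000 Hz: 34.4 dB
  4000 Hz: 51.9 dB
Formula: STC ~ round(average of TL values)
Sum = 38.2 + 32.5 + 34.5 + 28.5 + 34.4 + 51.9 = 220.0
Average = 220.0 / 6 = 36.67
Rounded: 37

37


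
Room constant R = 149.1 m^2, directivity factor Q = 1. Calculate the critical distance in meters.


Given values:
  R = 149.1 m^2, Q = 1
Formula: d_c = 0.141 * sqrt(Q * R)
Compute Q * R = 1 * 149.1 = 149.1
Compute sqrt(149.1) = 12.2107
d_c = 0.141 * 12.2107 = 1.722

1.722 m


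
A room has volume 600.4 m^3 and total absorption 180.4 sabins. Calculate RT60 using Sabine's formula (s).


Given values:
  V = 600.4 m^3
  A = 180.4 sabins
Formula: RT60 = 0.161 * V / A
Numerator: 0.161 * 600.4 = 96.6644
RT60 = 96.6644 / 180.4 = 0.536

0.536 s


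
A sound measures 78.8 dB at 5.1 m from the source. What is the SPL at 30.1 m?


Given values:
  SPL1 = 78.8 dB, r1 = 5.1 m, r2 = 30.1 m
Formula: SPL2 = SPL1 - 20 * log10(r2 / r1)
Compute ratio: r2 / r1 = 30.1 / 5.1 = 5.902
Compute log10: log10(5.902) = 0.770999
Compute drop: 20 * 0.770999 = 15.42
SPL2 = 78.8 - 15.42 = 63.38

63.38 dB


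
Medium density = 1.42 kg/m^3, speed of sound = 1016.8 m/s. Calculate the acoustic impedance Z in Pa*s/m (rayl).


Given values:
  rho = 1.42 kg/m^3
  c = 1016.8 m/s
Formula: Z = rho * c
Z = 1.42 * 1016.8
Z = 1443.86

1443.86 rayl


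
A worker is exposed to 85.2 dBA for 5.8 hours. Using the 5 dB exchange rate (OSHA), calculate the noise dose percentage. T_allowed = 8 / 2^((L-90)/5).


Given values:
  L = 85.2 dBA, T = 5.8 hours
Formula: T_allowed = 8 / 2^((L - 90) / 5)
Compute exponent: (85.2 - 90) / 5 = -0.96
Compute 2^(-0.96) = 0.514057
T_allowed = 8 / 0.514057 = 15.562477 hours
Dose = (T / T_allowed) * 100
Dose = (5.8 / 15.562477) * 100 = 37.27

37.27 %


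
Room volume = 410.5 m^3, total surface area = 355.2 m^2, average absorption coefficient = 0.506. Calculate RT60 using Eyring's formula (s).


Given values:
  V = 410.5 m^3, S = 355.2 m^2, alpha = 0.506
Formula: RT60 = 0.161 * V / (-S * ln(1 - alpha))
Compute ln(1 - 0.506) = ln(0.494) = -0.70522
Denominator: -355.2 * -0.70522 = 250.4941
Numerator: 0.161 * 410.5 = 66.0905
RT60 = 66.0905 / 250.4941 = 0.264

0.264 s


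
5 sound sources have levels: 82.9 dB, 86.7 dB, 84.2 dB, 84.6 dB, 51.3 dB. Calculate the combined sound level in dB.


Formula: L_total = 10 * log10( sum(10^(Li/10)) )
  Source 1: 10^(82.9/10) = 194984459.9758
  Source 2: 10^(86.7/10) = 467735141.2872
  Source 3: 10^(84.2/10) = 263026799.1895
  Source 4: 10^(84.6/10) = 288403150.3127
  Source 5: 10^(51.3/10) = 134896.2883
Sum of linear values = 1214284447.0535
L_total = 10 * log10(1214284447.0535) = 90.84

90.84 dB


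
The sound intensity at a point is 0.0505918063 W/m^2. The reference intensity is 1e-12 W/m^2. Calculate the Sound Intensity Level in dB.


Given values:
  I = 0.0505918063 W/m^2
  I_ref = 1e-12 W/m^2
Formula: SIL = 10 * log10(I / I_ref)
Compute ratio: I / I_ref = 50591806300
Compute log10: log10(50591806300) = 10.70408
Multiply: SIL = 10 * 10.70408 = 107.04

107.04 dB


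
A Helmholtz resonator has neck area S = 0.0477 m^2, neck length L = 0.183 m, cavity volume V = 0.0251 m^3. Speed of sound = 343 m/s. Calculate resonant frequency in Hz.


Given values:
  S = 0.0477 m^2, L = 0.183 m, V = 0.0251 m^3, c = 343 m/s
Formula: f = (c / (2*pi)) * sqrt(S / (V * L))
Compute V * L = 0.0251 * 0.183 = 0.0045933
Compute S / (V * L) = 0.0477 / 0.0045933 = 10.3847
Compute sqrt(10.3847) = 3.22253
Compute c / (2*pi) = 343 / 6.283185 = 54.590148
f = 54.590148 * 3.22253 = 175.92

175.92 Hz


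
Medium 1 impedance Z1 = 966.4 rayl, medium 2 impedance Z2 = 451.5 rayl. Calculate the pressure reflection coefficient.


Given values:
  Z1 = 966.4 rayl, Z2 = 451.5 rayl
Formula: R = (Z2 - Z1) / (Z2 + Z1)
Numerator: Z2 - Z1 = 451.5 - 966.4 = -514.9
Denominator: Z2 + Z1 = 451.5 + 966.4 = 1417.9
R = -514.9 / 1417.9 = -0.3631

-0.3631


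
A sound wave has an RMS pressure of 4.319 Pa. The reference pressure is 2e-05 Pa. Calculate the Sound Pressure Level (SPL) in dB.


Given values:
  p = 4.319 Pa
  p_ref = 2e-05 Pa
Formula: SPL = 20 * log10(p / p_ref)
Compute ratio: p / p_ref = 4.319 / 2e-05 = 215950
Compute log10: log10(215950) = 5.334353
Multiply: SPL = 20 * 5.334353 = 106.69

106.69 dB


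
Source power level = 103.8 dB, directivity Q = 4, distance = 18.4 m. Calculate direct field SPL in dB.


Given values:
  Lw = 103.8 dB, Q = 4, r = 18.4 m
Formula: SPL = Lw + 10 * log10(Q / (4 * pi * r^2))
Compute 4 * pi * r^2 = 4 * pi * 18.4^2 = 4254.4704
Compute Q / denom = 4 / 4254.4704 = 0.00094019
Compute 10 * log10(0.00094019) = -30.2678
SPL = 103.8 + (-30.2678) = 73.53

73.53 dB


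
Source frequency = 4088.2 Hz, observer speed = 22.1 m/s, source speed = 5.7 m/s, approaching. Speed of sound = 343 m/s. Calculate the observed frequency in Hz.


Given values:
  f_s = 4088.2 Hz, v_o = 22.1 m/s, v_s = 5.7 m/s
  Direction: approaching
Formula: f_o = f_s * (c + v_o) / (c - v_s)
Numerator: c + v_o = 343 + 22.1 = 365.1
Denominator: c - v_s = 343 - 5.7 = 337.3
f_o = 4088.2 * 365.1 / 337.3 = 4425.15

4425.15 Hz


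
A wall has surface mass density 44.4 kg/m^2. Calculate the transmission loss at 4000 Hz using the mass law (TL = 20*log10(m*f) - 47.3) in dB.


Given values:
  m = 44.4 kg/m^2, f = 4000 Hz
Formula: TL = 20 * log10(m * f) - 47.3
Compute m * f = 44.4 * 4000 = 177600.0
Compute log10(177600.0) = 5.249443
Compute 20 * 5.249443 = 104.9889
TL = 104.9889 - 47.3 = 57.69

57.69 dB


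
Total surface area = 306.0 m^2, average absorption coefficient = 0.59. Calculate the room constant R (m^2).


Given values:
  S = 306.0 m^2, alpha = 0.59
Formula: R = S * alpha / (1 - alpha)
Numerator: 306.0 * 0.59 = 180.54
Denominator: 1 - 0.59 = 0.41
R = 180.54 / 0.41 = 440.34

440.34 m^2


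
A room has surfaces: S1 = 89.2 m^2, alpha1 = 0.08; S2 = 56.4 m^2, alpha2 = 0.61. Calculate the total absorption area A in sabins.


Given surfaces:
  Surface 1: 89.2 * 0.08 = 7.136
  Surface 2: 56.4 * 0.61 = 34.404
Formula: A = sum(Si * alpha_i)
A = 7.136 + 34.404
A = 41.54

41.54 sabins


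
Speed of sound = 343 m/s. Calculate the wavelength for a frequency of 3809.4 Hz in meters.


Given values:
  c = 343 m/s, f = 3809.4 Hz
Formula: lambda = c / f
lambda = 343 / 3809.4
lambda = 0.09

0.09 m


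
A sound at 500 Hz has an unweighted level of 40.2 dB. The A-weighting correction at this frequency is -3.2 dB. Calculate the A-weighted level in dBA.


Given values:
  SPL = 40.2 dB
  A-weighting at 500 Hz = -3.2 dB
Formula: L_A = SPL + A_weight
L_A = 40.2 + (-3.2)
L_A = 37.0

37.0 dBA


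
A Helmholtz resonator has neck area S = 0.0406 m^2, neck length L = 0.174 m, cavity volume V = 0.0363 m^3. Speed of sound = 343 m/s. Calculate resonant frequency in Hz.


Given values:
  S = 0.0406 m^2, L = 0.174 m, V = 0.0363 m^3, c = 343 m/s
Formula: f = (c / (2*pi)) * sqrt(S / (V * L))
Compute V * L = 0.0363 * 0.174 = 0.0063162
Compute S / (V * L) = 0.0406 / 0.0063162 = 6.4279
Compute sqrt(6.4279) = 2.53533
Compute c / (2*pi) = 343 / 6.283185 = 54.590148
f = 54.590148 * 2.53533 = 138.4

138.4 Hz


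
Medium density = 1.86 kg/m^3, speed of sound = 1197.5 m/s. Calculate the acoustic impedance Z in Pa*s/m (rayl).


Given values:
  rho = 1.86 kg/m^3
  c = 1197.5 m/s
Formula: Z = rho * c
Z = 1.86 * 1197.5
Z = 2227.35

2227.35 rayl


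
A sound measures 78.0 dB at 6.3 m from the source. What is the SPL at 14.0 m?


Given values:
  SPL1 = 78.0 dB, r1 = 6.3 m, r2 = 14.0 m
Formula: SPL2 = SPL1 - 20 * log10(r2 / r1)
Compute ratio: r2 / r1 = 14.0 / 6.3 = 2.2222
Compute log10: log10(2.2222) = 0.346783
Compute drop: 20 * 0.346783 = 6.9357
SPL2 = 78.0 - 6.9357 = 71.06

71.06 dB


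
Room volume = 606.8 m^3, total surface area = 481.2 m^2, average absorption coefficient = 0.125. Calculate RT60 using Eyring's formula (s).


Given values:
  V = 606.8 m^3, S = 481.2 m^2, alpha = 0.125
Formula: RT60 = 0.161 * V / (-S * ln(1 - alpha))
Compute ln(1 - 0.125) = ln(0.875) = -0.133531
Denominator: -481.2 * -0.133531 = 64.2551
Numerator: 0.161 * 606.8 = 97.6948
RT60 = 97.6948 / 64.2551 = 1.52

1.52 s


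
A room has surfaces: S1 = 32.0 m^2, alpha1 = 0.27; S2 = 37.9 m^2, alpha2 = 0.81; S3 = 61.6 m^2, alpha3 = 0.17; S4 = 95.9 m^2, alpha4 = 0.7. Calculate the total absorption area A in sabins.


Given surfaces:
  Surface 1: 32.0 * 0.27 = 8.64
  Surface 2: 37.9 * 0.81 = 30.699
  Surface 3: 61.6 * 0.17 = 10.472
  Surface 4: 95.9 * 0.7 = 67.13
Formula: A = sum(Si * alpha_i)
A = 8.64 + 30.699 + 10.472 + 67.13
A = 116.94

116.94 sabins


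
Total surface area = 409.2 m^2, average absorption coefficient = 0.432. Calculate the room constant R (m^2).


Given values:
  S = 409.2 m^2, alpha = 0.432
Formula: R = S * alpha / (1 - alpha)
Numerator: 409.2 * 0.432 = 176.7744
Denominator: 1 - 0.432 = 0.568
R = 176.7744 / 0.568 = 311.22

311.22 m^2


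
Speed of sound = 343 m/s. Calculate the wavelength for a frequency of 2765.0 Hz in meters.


Given values:
  c = 343 m/s, f = 2765.0 Hz
Formula: lambda = c / f
lambda = 343 / 2765.0
lambda = 0.1241

0.1241 m


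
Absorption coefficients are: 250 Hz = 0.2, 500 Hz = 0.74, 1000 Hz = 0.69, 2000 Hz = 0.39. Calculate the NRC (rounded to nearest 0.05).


Given values:
  a_250 = 0.2, a_500 = 0.74
  a_1000 = 0.69, a_2000 = 0.39
Formula: NRC = (a250 + a500 + a1000 + a2000) / 4
Sum = 0.2 + 0.74 + 0.69 + 0.39 = 2.02
NRC = 2.02 / 4 = 0.505
Rounded to nearest 0.05: 0.5

0.5


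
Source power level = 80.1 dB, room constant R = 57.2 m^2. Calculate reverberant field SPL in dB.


Given values:
  Lw = 80.1 dB, R = 57.2 m^2
Formula: SPL = Lw + 10 * log10(4 / R)
Compute 4 / R = 4 / 57.2 = 0.06993
Compute 10 * log10(0.06993) = -11.5534
SPL = 80.1 + (-11.5534) = 68.55

68.55 dB


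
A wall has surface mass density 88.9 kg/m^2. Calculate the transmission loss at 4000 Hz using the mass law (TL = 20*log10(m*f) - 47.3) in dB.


Given values:
  m = 88.9 kg/m^2, f = 4000 Hz
Formula: TL = 20 * log10(m * f) - 47.3
Compute m * f = 88.9 * 4000 = 355600.0
Compute log10(355600.0) = 5.550962
Compute 20 * 5.550962 = 111.0192
TL = 111.0192 - 47.3 = 63.72

63.72 dB


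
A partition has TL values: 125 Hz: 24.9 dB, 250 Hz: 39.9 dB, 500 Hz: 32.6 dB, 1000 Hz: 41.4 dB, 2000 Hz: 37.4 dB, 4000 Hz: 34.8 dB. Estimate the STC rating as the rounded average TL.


Given TL values at each frequency:
  125 Hz: 24.9 dB
  250 Hz: 39.9 dB
  500 Hz: 32.6 dB
  1000 Hz: 41.4 dB
  2000 Hz: 37.4 dB
  4000 Hz: 34.8 dB
Formula: STC ~ round(average of TL values)
Sum = 24.9 + 39.9 + 32.6 + 41.4 + 37.4 + 34.8 = 211.0
Average = 211.0 / 6 = 35.17
Rounded: 35

35


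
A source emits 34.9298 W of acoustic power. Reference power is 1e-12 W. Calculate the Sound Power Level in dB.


Given values:
  W = 34.9298 W
  W_ref = 1e-12 W
Formula: SWL = 10 * log10(W / W_ref)
Compute ratio: W / W_ref = 34929800000000
Compute log10: log10(34929800000000) = 13.543196
Multiply: SWL = 10 * 13.543196 = 135.43

135.43 dB


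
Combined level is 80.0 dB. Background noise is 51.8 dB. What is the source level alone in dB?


Given values:
  L_total = 80.0 dB, L_bg = 51.8 dB
Formula: L_source = 10 * log10(10^(L_total/10) - 10^(L_bg/10))
Convert to linear:
  10^(80.0/10) = 100000000.0
  10^(51.8/10) = 151356.1248
Difference: 100000000.0 - 151356.1248 = 99848643.8752
L_source = 10 * log10(99848643.8752) = 79.99

79.99 dB


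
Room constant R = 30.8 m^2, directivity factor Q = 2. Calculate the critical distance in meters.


Given values:
  R = 30.8 m^2, Q = 2
Formula: d_c = 0.141 * sqrt(Q * R)
Compute Q * R = 2 * 30.8 = 61.6
Compute sqrt(61.6) = 7.8486
d_c = 0.141 * 7.8486 = 1.107

1.107 m


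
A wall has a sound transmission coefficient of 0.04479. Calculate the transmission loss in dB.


Given values:
  tau = 0.04479
Formula: TL = 10 * log10(1 / tau)
Compute 1 / tau = 1 / 0.04479 = 22.3264
Compute log10(22.3264) = 1.348819
TL = 10 * 1.348819 = 13.49

13.49 dB


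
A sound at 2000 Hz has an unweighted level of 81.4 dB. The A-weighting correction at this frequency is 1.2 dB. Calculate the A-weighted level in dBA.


Given values:
  SPL = 81.4 dB
  A-weighting at 2000 Hz = 1.2 dB
Formula: L_A = SPL + A_weight
L_A = 81.4 + (1.2)
L_A = 82.6

82.6 dBA


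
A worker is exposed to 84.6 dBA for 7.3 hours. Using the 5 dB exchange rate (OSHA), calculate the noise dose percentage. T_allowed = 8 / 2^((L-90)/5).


Given values:
  L = 84.6 dBA, T = 7.3 hours
Formula: T_allowed = 8 / 2^((L - 90) / 5)
Compute exponent: (84.6 - 90) / 5 = -1.08
Compute 2^(-1.08) = 0.473029
T_allowed = 8 / 0.473029 = 16.912282 hours
Dose = (T / T_allowed) * 100
Dose = (7.3 / 16.912282) * 100 = 43.16

43.16 %


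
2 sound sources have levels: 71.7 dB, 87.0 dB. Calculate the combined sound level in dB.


Formula: L_total = 10 * log10( sum(10^(Li/10)) )
  Source 1: 10^(71.7/10) = 14791083.8817
  Source 2: 10^(87.0/10) = 501187233.6273
Sum of linear values = 515978317.509
L_total = 10 * log10(515978317.509) = 87.13

87.13 dB


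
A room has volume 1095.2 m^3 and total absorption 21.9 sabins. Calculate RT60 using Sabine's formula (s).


Given values:
  V = 1095.2 m^3
  A = 21.9 sabins
Formula: RT60 = 0.161 * V / A
Numerator: 0.161 * 1095.2 = 176.3272
RT60 = 176.3272 / 21.9 = 8.051

8.051 s


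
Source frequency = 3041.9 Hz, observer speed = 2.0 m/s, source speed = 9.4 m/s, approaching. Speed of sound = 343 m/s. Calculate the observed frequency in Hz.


Given values:
  f_s = 3041.9 Hz, v_o = 2.0 m/s, v_s = 9.4 m/s
  Direction: approaching
Formula: f_o = f_s * (c + v_o) / (c - v_s)
Numerator: c + v_o = 343 + 2.0 = 345.0
Denominator: c - v_s = 343 - 9.4 = 333.6
f_o = 3041.9 * 345.0 / 333.6 = 3145.85

3145.85 Hz


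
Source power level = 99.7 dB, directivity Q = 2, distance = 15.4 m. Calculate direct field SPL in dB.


Given values:
  Lw = 99.7 dB, Q = 2, r = 15.4 m
Formula: SPL = Lw + 10 * log10(Q / (4 * pi * r^2))
Compute 4 * pi * r^2 = 4 * pi * 15.4^2 = 2980.2405
Compute Q / denom = 2 / 2980.2405 = 0.00067109
Compute 10 * log10(0.00067109) = -31.7322
SPL = 99.7 + (-31.7322) = 67.97

67.97 dB


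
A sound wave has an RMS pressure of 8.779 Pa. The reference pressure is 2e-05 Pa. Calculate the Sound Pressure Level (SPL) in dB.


Given values:
  p = 8.779 Pa
  p_ref = 2e-05 Pa
Formula: SPL = 20 * log10(p / p_ref)
Compute ratio: p / p_ref = 8.779 / 2e-05 = 438950
Compute log10: log10(438950) = 5.642415
Multiply: SPL = 20 * 5.642415 = 112.85

112.85 dB


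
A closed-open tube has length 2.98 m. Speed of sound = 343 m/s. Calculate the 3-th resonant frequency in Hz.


Given values:
  Tube type: closed-open, L = 2.98 m, c = 343 m/s, n = 3
Formula: f_n = (2n - 1) * c / (4 * L)
Compute 2n - 1 = 2*3 - 1 = 5
Compute 4 * L = 4 * 2.98 = 11.92
f = 5 * 343 / 11.92
f = 143.88

143.88 Hz


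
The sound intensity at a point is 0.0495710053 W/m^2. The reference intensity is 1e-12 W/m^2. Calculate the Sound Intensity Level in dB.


Given values:
  I = 0.0495710053 W/m^2
  I_ref = 1e-12 W/m^2
Formula: SIL = 10 * log10(I / I_ref)
Compute ratio: I / I_ref = 49571005300
Compute log10: log10(49571005300) = 10.695228
Multiply: SIL = 10 * 10.695228 = 106.95

106.95 dB


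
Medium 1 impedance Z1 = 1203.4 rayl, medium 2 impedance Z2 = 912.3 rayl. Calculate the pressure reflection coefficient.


Given values:
  Z1 = 1203.4 rayl, Z2 = 912.3 rayl
Formula: R = (Z2 - Z1) / (Z2 + Z1)
Numerator: Z2 - Z1 = 912.3 - 1203.4 = -291.1
Denominator: Z2 + Z1 = 912.3 + 1203.4 = 2115.7
R = -291.1 / 2115.7 = -0.1376

-0.1376


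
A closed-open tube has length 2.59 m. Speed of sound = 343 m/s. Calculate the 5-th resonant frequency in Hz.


Given values:
  Tube type: closed-open, L = 2.59 m, c = 343 m/s, n = 5
Formula: f_n = (2n - 1) * c / (4 * L)
Compute 2n - 1 = 2*5 - 1 = 9
Compute 4 * L = 4 * 2.59 = 10.36
f = 9 * 343 / 10.36
f = 297.97

297.97 Hz


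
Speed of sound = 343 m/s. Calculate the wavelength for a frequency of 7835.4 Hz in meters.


Given values:
  c = 343 m/s, f = 7835.4 Hz
Formula: lambda = c / f
lambda = 343 / 7835.4
lambda = 0.0438

0.0438 m


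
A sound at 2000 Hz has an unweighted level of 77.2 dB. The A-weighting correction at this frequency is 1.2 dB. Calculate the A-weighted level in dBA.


Given values:
  SPL = 77.2 dB
  A-weighting at 2000 Hz = 1.2 dB
Formula: L_A = SPL + A_weight
L_A = 77.2 + (1.2)
L_A = 78.4

78.4 dBA
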